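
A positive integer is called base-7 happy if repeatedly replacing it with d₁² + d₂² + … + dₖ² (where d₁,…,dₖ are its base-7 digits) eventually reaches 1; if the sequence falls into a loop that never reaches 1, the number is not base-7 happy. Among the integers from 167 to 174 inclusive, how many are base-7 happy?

1

167: 167 → 49 → 1  — base-7 happy
168: 168 → 18 → 20 → 40 → 50 → 2 → 4 → 16 → 8 → 2  — not base-7 happy
169: 169 → 19 → 29 → 17 → 13 → 37 → 29  — not base-7 happy
170: 170 → 22 → 10 → 10  — not base-7 happy
171: 171 → 27 → 45 → 45  — not base-7 happy
172: 172 → 34 → 52 → 10 → 10  — not base-7 happy
173: 173 → 43 → 37 → 29 → 17 → 13 → 37  — not base-7 happy
174: 174 → 54 → 26 → 34 → 52 → 10 → 10  — not base-7 happy
base-7 happy: 167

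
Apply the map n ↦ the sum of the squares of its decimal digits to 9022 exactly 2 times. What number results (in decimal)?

9022 → 9² + 0² + 2² + 2² = 89
89 → 8² + 9² = 145

145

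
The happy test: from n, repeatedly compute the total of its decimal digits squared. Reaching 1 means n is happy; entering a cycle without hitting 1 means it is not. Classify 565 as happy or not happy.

happy

565 → 5² + 6² + 5² = 25 + 36 + 25 = 86
86 → 8² + 6² = 64 + 36 = 100
100 → 1² + 0² + 0² = 1 + 0 + 0 = 1  — reached 1.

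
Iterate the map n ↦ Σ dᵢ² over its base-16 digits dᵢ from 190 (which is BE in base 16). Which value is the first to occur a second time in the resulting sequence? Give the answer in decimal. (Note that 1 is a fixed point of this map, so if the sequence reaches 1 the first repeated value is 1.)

1

190 = (11,14)_16 → 11² + 14² = 317
317 = (1,3,13)_16 → 1² + 3² + 13² = 179
179 = (11,3)_16 → 11² + 3² = 130
130 = (8,2)_16 → 8² + 2² = 68
68 = (4,4)_16 → 4² + 4² = 32
32 = (2,0)_16 → 2² + 0² = 4
4 = (4)_16 → 4² = 16
16 = (1,0)_16 → 1² + 0² = 1  — reached the fixed point 1.
1 → 1, so 1 is the first repeated value.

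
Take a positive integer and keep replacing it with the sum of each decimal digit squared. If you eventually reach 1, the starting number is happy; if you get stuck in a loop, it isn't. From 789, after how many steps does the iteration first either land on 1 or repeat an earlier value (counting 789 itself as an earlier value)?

789 → 7² + 8² + 9² = 194
194 → 1² + 9² + 4² = 98
98 → 9² + 8² = 145
145 → 1² + 4² + 5² = 42
42 → 4² + 2² = 20
20 → 2² + 0² = 4
4 → 4² = 16
16 → 1² + 6² = 37
37 → 3² + 7² = 58
58 → 5² + 8² = 89
89 → 8² + 9² = 145  — 145 repeats.
That took 11 steps.

11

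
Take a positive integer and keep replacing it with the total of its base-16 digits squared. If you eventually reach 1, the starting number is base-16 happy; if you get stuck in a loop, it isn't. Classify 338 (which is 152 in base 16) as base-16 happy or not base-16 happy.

not base-16 happy

338 = (1,5,2)_16 → 1² + 5² + 2² = 30
30 = (1,14)_16 → 1² + 14² = 197
197 = (12,5)_16 → 12² + 5² = 169
169 = (10,9)_16 → 10² + 9² = 181
181 = (11,5)_16 → 11² + 5² = 146
146 = (9,2)_16 → 9² + 2² = 85
85 = (5,5)_16 → 5² + 5² = 50
50 = (3,2)_16 → 3² + 2² = 13
13 = (13)_16 → 13² = 169  — 169 already seen; the sequence cycles without reaching 1.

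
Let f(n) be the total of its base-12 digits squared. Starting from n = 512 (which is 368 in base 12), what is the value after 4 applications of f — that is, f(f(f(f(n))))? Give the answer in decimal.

512 = (3,6,8)_12 → 3² + 6² + 8² = 9 + 36 + 64 = 109
109 = (9,1)_12 → 9² + 1² = 81 + 1 = 82
82 = (6,10)_12 → 6² + 10² = 36 + 100 = 136
136 = (11,4)_12 → 11² + 4² = 121 + 16 = 137

137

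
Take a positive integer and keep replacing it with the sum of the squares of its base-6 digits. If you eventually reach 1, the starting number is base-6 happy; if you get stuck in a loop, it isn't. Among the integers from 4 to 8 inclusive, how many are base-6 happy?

4: 4 → 16 → 20 → 13 → 5 → 25 → 17 → 29 → 41 → 26 → 20  — not base-6 happy
5: 5 → 25 → 17 → 29 → 41 → 26 → 20 → 13 → 5  — not base-6 happy
6: 6 → 1  — base-6 happy
7: 7 → 2 → 4 → 16 → 20 → 13 → 5 → 25 → 17 → 29 → 41 → 26 → 20  — not base-6 happy
8: 8 → 5 → 25 → 17 → 29 → 41 → 26 → 20 → 13 → 5  — not base-6 happy
base-6 happy: 6

1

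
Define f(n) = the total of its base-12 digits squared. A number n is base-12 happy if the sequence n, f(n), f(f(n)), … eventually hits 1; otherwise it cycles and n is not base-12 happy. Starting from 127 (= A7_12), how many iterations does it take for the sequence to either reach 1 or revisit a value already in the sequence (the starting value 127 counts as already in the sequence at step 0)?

127 = (10,7)_12 → 10² + 7² = 100 + 49 = 149
149 = (1,0,5)_12 → 1² + 0² + 5² = 1 + 0 + 25 = 26
26 = (2,2)_12 → 2² + 2² = 4 + 4 = 8
8 = (8)_12 → 8² = 64
64 = (5,4)_12 → 5² + 4² = 25 + 16 = 41
41 = (3,5)_12 → 3² + 5² = 9 + 25 = 34
34 = (2,10)_12 → 2² + 10² = 4 + 100 = 104
104 = (8,8)_12 → 8² + 8² = 64 + 64 = 128
128 = (10,8)_12 → 10² + 8² = 100 + 64 = 164
164 = (1,1,8)_12 → 1² + 1² + 8² = 1 + 1 + 64 = 66
66 = (5,6)_12 → 5² + 6² = 25 + 36 = 61
61 = (5,1)_12 → 5² + 1² = 25 + 1 = 26  — 26 repeats.
That took 12 steps.

12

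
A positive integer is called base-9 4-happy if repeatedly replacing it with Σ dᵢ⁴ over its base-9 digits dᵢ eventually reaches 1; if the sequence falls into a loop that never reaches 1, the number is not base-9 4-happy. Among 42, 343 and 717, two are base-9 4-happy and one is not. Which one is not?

42: 42 → 1552 → 274 → 418 → 882 → 4098 → 1956 → 1394 → 8194 → 290 → 722 → 8208 → 114 → 1378 → 4098  — repeats 4098 (not base-9 4-happy)
343: 343 → 273 → 243 → 81 → 1  — reaches 1 (base-9 4-happy)
717: 717 → 7793 → 5395 → 3363 → 2433 → 243 → 81 → 1  — reaches 1 (base-9 4-happy)

42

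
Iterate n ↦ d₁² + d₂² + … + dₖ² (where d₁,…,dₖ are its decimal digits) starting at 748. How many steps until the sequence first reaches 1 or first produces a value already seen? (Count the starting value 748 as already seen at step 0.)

4

748 → 7² + 4² + 8² = 49 + 16 + 64 = 129
129 → 1² + 2² + 9² = 1 + 4 + 81 = 86
86 → 8² + 6² = 64 + 36 = 100
100 → 1² + 0² + 0² = 1 + 0 + 0 = 1  — reached 1.
That took 4 steps.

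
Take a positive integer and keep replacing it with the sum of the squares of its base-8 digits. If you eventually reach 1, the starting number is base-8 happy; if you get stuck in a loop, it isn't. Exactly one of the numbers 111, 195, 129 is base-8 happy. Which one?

195

111: 111 → 75 → 11 → 10 → 5 → 25 → 10  — repeats 10 (not base-8 happy)
195: 195 → 18 → 8 → 1  — reaches 1 (base-8 happy)
129: 129 → 5 → 25 → 10 → 5  — repeats 5 (not base-8 happy)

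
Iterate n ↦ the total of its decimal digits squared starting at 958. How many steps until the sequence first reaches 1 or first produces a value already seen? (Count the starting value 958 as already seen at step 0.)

958 → 9² + 5² + 8² = 170
170 → 1² + 7² + 0² = 50
50 → 5² + 0² = 25
25 → 2² + 5² = 29
29 → 2² + 9² = 85
85 → 8² + 5² = 89
89 → 8² + 9² = 145
145 → 1² + 4² + 5² = 42
42 → 4² + 2² = 20
20 → 2² + 0² = 4
4 → 4² = 16
16 → 1² + 6² = 37
37 → 3² + 7² = 58
58 → 5² + 8² = 89  — 89 repeats.
That took 14 steps.

14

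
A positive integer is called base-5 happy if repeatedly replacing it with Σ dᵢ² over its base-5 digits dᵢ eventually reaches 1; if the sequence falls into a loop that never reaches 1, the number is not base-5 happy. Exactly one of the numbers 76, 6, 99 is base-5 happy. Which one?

99

76: 76 → 10 → 4 → 16 → 10  — repeats 10 (not base-5 happy)
6: 6 → 2 → 4 → 16 → 10 → 4  — repeats 4 (not base-5 happy)
99: 99 → 41 → 11 → 5 → 1  — reaches 1 (base-5 happy)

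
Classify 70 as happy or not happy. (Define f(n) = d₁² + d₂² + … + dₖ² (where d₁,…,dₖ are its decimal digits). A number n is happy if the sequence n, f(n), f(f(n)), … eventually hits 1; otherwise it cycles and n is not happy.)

70 → 7² + 0² = 49
49 → 4² + 9² = 97
97 → 9² + 7² = 130
130 → 1² + 3² + 0² = 10
10 → 1² + 0² = 1  — reached 1.

happy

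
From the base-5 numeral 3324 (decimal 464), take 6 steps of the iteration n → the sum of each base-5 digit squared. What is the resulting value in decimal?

464 = (3,3,2,4)_5 → 3² + 3² + 2² + 4² = 38
38 = (1,2,3)_5 → 1² + 2² + 3² = 14
14 = (2,4)_5 → 2² + 4² = 20
20 = (4,0)_5 → 4² + 0² = 16
16 = (3,1)_5 → 3² + 1² = 10
10 = (2,0)_5 → 2² + 0² = 4

4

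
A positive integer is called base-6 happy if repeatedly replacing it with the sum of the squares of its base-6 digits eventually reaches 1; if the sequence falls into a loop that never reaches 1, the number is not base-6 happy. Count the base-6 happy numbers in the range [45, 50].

1

45: 45 → 11 → 26 → 20 → 13 → 5 → 25 → 17 → 29 → 41 → 26  — not base-6 happy
46: 46 → 18 → 9 → 10 → 17 → 29 → 41 → 26 → 20 → 13 → 5 → 25 → 17  — not base-6 happy
47: 47 → 27 → 25 → 17 → 29 → 41 → 26 → 20 → 13 → 5 → 25  — not base-6 happy
48: 48 → 5 → 25 → 17 → 29 → 41 → 26 → 20 → 13 → 5  — not base-6 happy
49: 49 → 6 → 1  — base-6 happy
50: 50 → 9 → 10 → 17 → 29 → 41 → 26 → 20 → 13 → 5 → 25 → 17  — not base-6 happy
base-6 happy: 49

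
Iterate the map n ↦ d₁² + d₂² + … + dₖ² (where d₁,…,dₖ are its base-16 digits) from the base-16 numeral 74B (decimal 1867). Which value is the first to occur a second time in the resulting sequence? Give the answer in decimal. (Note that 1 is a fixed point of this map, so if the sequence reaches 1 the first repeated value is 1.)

169

1867 = (7,4,11)_16 → 7² + 4² + 11² = 49 + 16 + 121 = 186
186 = (11,10)_16 → 11² + 10² = 121 + 100 = 221
221 = (13,13)_16 → 13² + 13² = 169 + 169 = 338
338 = (1,5,2)_16 → 1² + 5² + 2² = 1 + 25 + 4 = 30
30 = (1,14)_16 → 1² + 14² = 1 + 196 = 197
197 = (12,5)_16 → 12² + 5² = 144 + 25 = 169
169 = (10,9)_16 → 10² + 9² = 100 + 81 = 181
181 = (11,5)_16 → 11² + 5² = 121 + 25 = 146
146 = (9,2)_16 → 9² + 2² = 81 + 4 = 85
85 = (5,5)_16 → 5² + 5² = 25 + 25 = 50
50 = (3,2)_16 → 3² + 2² = 9 + 4 = 13
13 = (13)_16 → 13² = 169  — 169 already appeared earlier.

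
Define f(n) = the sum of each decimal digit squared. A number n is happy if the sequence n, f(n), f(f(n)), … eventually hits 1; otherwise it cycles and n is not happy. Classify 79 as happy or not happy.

happy

79 → 130
130 → 10
10 → 1  — reached 1.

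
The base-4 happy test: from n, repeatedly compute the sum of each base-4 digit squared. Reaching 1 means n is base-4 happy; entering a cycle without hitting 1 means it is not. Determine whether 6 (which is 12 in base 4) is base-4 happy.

base-4 happy

6 = (1,2)_4 → 1² + 2² = 1 + 4 = 5
5 = (1,1)_4 → 1² + 1² = 1 + 1 = 2
2 = (2)_4 → 2² = 4
4 = (1,0)_4 → 1² + 0² = 1 + 0 = 1  — reached 1.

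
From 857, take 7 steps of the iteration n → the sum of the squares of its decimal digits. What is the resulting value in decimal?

89

857 → 8² + 5² + 7² = 64 + 25 + 49 = 138
138 → 1² + 3² + 8² = 1 + 9 + 64 = 74
74 → 7² + 4² = 49 + 16 = 65
65 → 6² + 5² = 36 + 25 = 61
61 → 6² + 1² = 36 + 1 = 37
37 → 3² + 7² = 9 + 49 = 58
58 → 5² + 8² = 25 + 64 = 89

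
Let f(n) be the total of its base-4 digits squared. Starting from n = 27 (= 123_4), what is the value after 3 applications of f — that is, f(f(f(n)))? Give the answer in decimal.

27 = (1,2,3)_4 → 14
14 = (3,2)_4 → 13
13 = (3,1)_4 → 10

10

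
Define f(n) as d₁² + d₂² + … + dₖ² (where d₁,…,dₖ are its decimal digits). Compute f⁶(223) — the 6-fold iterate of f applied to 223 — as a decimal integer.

89

223 → 2² + 2² + 3² = 4 + 4 + 9 = 17
17 → 1² + 7² = 1 + 49 = 50
50 → 5² + 0² = 25 + 0 = 25
25 → 2² + 5² = 4 + 25 = 29
29 → 2² + 9² = 4 + 81 = 85
85 → 8² + 5² = 64 + 25 = 89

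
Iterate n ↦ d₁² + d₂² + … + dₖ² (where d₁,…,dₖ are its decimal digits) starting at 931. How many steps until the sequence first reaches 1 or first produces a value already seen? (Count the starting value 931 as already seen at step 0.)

5

931 → 9² + 3² + 1² = 91
91 → 9² + 1² = 82
82 → 8² + 2² = 68
68 → 6² + 8² = 100
100 → 1² + 0² + 0² = 1  — reached 1.
That took 5 steps.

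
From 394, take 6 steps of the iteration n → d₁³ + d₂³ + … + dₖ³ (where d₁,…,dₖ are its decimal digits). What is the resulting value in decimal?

394 → 3³ + 9³ + 4³ = 820
820 → 8³ + 2³ + 0³ = 520
520 → 5³ + 2³ + 0³ = 133
133 → 1³ + 3³ + 3³ = 55
55 → 5³ + 5³ = 250
250 → 2³ + 5³ + 0³ = 133

133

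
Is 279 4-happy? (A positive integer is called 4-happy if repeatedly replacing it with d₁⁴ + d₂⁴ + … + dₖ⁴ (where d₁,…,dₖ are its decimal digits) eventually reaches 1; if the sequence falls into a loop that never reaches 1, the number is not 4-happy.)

not 4-happy

279 → 2⁴ + 7⁴ + 9⁴ = 8978
8978 → 8⁴ + 9⁴ + 7⁴ + 8⁴ = 17154
17154 → 1⁴ + 7⁴ + 1⁴ + 5⁴ + 4⁴ = 3284
3284 → 3⁴ + 2⁴ + 8⁴ + 4⁴ = 4449
4449 → 4⁴ + 4⁴ + 4⁴ + 9⁴ = 7329
7329 → 7⁴ + 3⁴ + 2⁴ + 9⁴ = 9059
9059 → 9⁴ + 0⁴ + 5⁴ + 9⁴ = 13747
13747 → 1⁴ + 3⁴ + 7⁴ + 4⁴ + 7⁴ = 5140
5140 → 5⁴ + 1⁴ + 4⁴ + 0⁴ = 882
882 → 8⁴ + 8⁴ + 2⁴ = 8208
8208 → 8⁴ + 2⁴ + 0⁴ + 8⁴ = 8208  — 8208 already seen; the sequence cycles without reaching 1.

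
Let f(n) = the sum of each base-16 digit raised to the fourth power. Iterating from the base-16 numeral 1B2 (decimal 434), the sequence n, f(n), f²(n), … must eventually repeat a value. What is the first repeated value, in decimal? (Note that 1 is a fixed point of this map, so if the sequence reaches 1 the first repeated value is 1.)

434 = (1,11,2)_16 → 1⁴ + 11⁴ + 2⁴ = 14658
14658 = (3,9,4,2)_16 → 3⁴ + 9⁴ + 4⁴ + 2⁴ = 6914
6914 = (1,11,0,2)_16 → 1⁴ + 11⁴ + 0⁴ + 2⁴ = 14658  — 14658 already appeared earlier.

14658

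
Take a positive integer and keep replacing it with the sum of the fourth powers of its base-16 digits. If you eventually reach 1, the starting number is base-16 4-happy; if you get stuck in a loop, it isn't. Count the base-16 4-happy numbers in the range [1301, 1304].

1301: 1301 → 1251 → 38753 → 10259 → 4194 → 1313 → 642 → 4128 → 17 → 2 → 16 → 1  (reaches 1)
1302: 1302 → 1922 → 6513 → 8964 → 353 → 1298 → 642 → 4128 → 17 → 2 → 16 → 1  (reaches 1)
1303: 1303 → 3027 → 43283 → 16643 → 338 → 642 → 4128 → 17 → 2 → 16 → 1  (reaches 1)
1304: 1304 → 4722 → 2434 → 10673 → 21219 → 39138 → 49089 → 86003 → 101588 → 53650 → 35139 → 10994 → 60657 → 109778 → 59314 → 55474 → 47314 → 47314  (repeats 47314)
base-16 4-happy: 1301, 1302, 1303

3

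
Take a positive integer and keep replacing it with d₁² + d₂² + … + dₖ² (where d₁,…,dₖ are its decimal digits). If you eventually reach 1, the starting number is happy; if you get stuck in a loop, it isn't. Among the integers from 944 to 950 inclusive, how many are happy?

1

944: 944 → 113 → 11 → 2 → 4 → 16 → 37 → 58 → 89 → 145 → 42 → 20 → 4  (repeats 4)
945: 945 → 122 → 9 → 81 → 65 → 61 → 37 → 58 → 89 → 145 → 42 → 20 → 4 → 16 → 37  (repeats 37)
946: 946 → 133 → 19 → 82 → 68 → 100 → 1  (reaches 1)
947: 947 → 146 → 53 → 34 → 25 → 29 → 85 → 89 → 145 → 42 → 20 → 4 → 16 → 37 → 58 → 89  (repeats 89)
948: 948 → 161 → 38 → 73 → 58 → 89 → 145 → 42 → 20 → 4 → 16 → 37 → 58  (repeats 58)
949: 949 → 178 → 114 → 18 → 65 → 61 → 37 → 58 → 89 → 145 → 42 → 20 → 4 → 16 → 37  (repeats 37)
950: 950 → 106 → 37 → 58 → 89 → 145 → 42 → 20 → 4 → 16 → 37  (repeats 37)
happy: 946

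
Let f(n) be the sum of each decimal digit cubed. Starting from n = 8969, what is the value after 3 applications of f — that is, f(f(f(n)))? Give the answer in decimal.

8969 → 2186
2186 → 737
737 → 713

713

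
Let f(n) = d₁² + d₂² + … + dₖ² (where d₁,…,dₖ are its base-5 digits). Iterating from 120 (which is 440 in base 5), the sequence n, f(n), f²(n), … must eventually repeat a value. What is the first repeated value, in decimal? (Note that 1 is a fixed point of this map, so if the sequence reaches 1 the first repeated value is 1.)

120 = (4,4,0)_5 → 4² + 4² + 0² = 32
32 = (1,1,2)_5 → 1² + 1² + 2² = 6
6 = (1,1)_5 → 1² + 1² = 2
2 = (2)_5 → 2² = 4
4 = (4)_5 → 4² = 16
16 = (3,1)_5 → 3² + 1² = 10
10 = (2,0)_5 → 2² + 0² = 4  — 4 already appeared earlier.

4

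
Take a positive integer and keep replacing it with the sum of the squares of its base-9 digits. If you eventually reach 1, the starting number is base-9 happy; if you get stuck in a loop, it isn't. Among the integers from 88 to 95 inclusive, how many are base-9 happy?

88: 88 → 50 → 50  — not base-9 happy
89: 89 → 65 → 53 → 89  — not base-9 happy
90: 90 → 2 → 4 → 16 → 50 → 50  — not base-9 happy
91: 91 → 3 → 9 → 1  — base-9 happy
92: 92 → 6 → 36 → 16 → 50 → 50  — not base-9 happy
93: 93 → 11 → 5 → 25 → 53 → 89 → 65 → 53  — not base-9 happy
94: 94 → 18 → 4 → 16 → 50 → 50  — not base-9 happy
95: 95 → 27 → 9 → 1  — base-9 happy
base-9 happy: 91, 95

2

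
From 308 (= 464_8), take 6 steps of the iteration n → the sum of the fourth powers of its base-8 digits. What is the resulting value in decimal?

1313

308 = (4,6,4)_8 → 4⁴ + 6⁴ + 4⁴ = 1808
1808 = (3,4,2,0)_8 → 3⁴ + 4⁴ + 2⁴ + 0⁴ = 353
353 = (5,4,1)_8 → 5⁴ + 4⁴ + 1⁴ = 882
882 = (1,5,6,2)_8 → 1⁴ + 5⁴ + 6⁴ + 2⁴ = 1938
1938 = (3,6,2,2)_8 → 3⁴ + 6⁴ + 2⁴ + 2⁴ = 1409
1409 = (2,6,0,1)_8 → 2⁴ + 6⁴ + 0⁴ + 1⁴ = 1313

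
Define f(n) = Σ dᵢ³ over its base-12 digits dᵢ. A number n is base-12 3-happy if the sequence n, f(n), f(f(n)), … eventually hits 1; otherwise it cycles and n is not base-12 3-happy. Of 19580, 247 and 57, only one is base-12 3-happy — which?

247

19580: 19580 → 3201 → 1738 → 1001 → 1672 → 1738  — repeats 1738 (not base-12 3-happy)
247: 247 → 856 → 1520 → 1728 → 1  — reaches 1 (base-12 3-happy)
57: 57 → 793 → 342 → 288 → 8 → 512 → 755 → 1464 → 1008 → 343 → 415 → 1351 → 1136 → 1855 → 1344 → 793  — repeats 793 (not base-12 3-happy)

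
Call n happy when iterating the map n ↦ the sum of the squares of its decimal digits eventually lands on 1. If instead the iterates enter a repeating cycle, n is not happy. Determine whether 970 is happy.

happy

970 → 9² + 7² + 0² = 130
130 → 1² + 3² + 0² = 10
10 → 1² + 0² = 1  — reached 1.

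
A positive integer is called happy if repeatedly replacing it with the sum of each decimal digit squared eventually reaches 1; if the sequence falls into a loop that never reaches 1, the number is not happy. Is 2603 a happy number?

2603 → 2² + 6² + 0² + 3² = 49
49 → 4² + 9² = 97
97 → 9² + 7² = 130
130 → 1² + 3² + 0² = 10
10 → 1² + 0² = 1  — reached 1.

happy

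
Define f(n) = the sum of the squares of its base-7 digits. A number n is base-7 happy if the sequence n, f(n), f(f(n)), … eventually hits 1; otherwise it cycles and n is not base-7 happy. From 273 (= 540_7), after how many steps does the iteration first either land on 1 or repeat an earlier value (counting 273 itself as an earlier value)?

5

273 = (5,4,0)_7 → 41
41 = (5,6)_7 → 61
61 = (1,1,5)_7 → 27
27 = (3,6)_7 → 45
45 = (6,3)_7 → 45  — 45 repeats.
That took 5 steps.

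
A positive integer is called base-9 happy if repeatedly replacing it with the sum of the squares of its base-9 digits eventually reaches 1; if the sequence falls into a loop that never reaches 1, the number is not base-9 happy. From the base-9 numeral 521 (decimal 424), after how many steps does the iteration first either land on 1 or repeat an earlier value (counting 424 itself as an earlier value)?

6

424 = (5,2,1)_9 → 5² + 2² + 1² = 30
30 = (3,3)_9 → 3² + 3² = 18
18 = (2,0)_9 → 2² + 0² = 4
4 = (4)_9 → 4² = 16
16 = (1,7)_9 → 1² + 7² = 50
50 = (5,5)_9 → 5² + 5² = 50  — 50 repeats.
That took 6 steps.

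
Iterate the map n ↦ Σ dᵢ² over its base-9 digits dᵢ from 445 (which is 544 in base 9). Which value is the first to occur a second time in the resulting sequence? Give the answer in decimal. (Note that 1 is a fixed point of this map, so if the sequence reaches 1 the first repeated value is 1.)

53

445 = (5,4,4)_9 → 5² + 4² + 4² = 57
57 = (6,3)_9 → 6² + 3² = 45
45 = (5,0)_9 → 5² + 0² = 25
25 = (2,7)_9 → 2² + 7² = 53
53 = (5,8)_9 → 5² + 8² = 89
89 = (1,0,8)_9 → 1² + 0² + 8² = 65
65 = (7,2)_9 → 7² + 2² = 53  — 53 already appeared earlier.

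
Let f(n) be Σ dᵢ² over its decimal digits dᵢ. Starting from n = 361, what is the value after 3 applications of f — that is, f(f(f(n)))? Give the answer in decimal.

361 → 3² + 6² + 1² = 46
46 → 4² + 6² = 52
52 → 5² + 2² = 29

29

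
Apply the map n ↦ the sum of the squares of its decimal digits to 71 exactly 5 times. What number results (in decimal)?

71 → 7² + 1² = 49 + 1 = 50
50 → 5² + 0² = 25 + 0 = 25
25 → 2² + 5² = 4 + 25 = 29
29 → 2² + 9² = 4 + 81 = 85
85 → 8² + 5² = 64 + 25 = 89

89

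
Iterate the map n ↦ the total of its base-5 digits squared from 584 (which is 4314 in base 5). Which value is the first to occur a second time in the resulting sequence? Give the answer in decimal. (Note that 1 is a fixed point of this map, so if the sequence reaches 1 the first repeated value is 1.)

16

584 = (4,3,1,4)_5 → 4² + 3² + 1² + 4² = 16 + 9 + 1 + 16 = 42
42 = (1,3,2)_5 → 1² + 3² + 2² = 1 + 9 + 4 = 14
14 = (2,4)_5 → 2² + 4² = 4 + 16 = 20
20 = (4,0)_5 → 4² + 0² = 16 + 0 = 16
16 = (3,1)_5 → 3² + 1² = 9 + 1 = 10
10 = (2,0)_5 → 2² + 0² = 4 + 0 = 4
4 = (4)_5 → 4² = 16  — 16 already appeared earlier.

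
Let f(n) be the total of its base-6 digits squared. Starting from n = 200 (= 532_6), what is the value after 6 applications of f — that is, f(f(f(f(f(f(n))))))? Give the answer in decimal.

41

200 = (5,3,2)_6 → 5² + 3² + 2² = 25 + 9 + 4 = 38
38 = (1,0,2)_6 → 1² + 0² + 2² = 1 + 0 + 4 = 5
5 = (5)_6 → 5² = 25
25 = (4,1)_6 → 4² + 1² = 16 + 1 = 17
17 = (2,5)_6 → 2² + 5² = 4 + 25 = 29
29 = (4,5)_6 → 4² + 5² = 16 + 25 = 41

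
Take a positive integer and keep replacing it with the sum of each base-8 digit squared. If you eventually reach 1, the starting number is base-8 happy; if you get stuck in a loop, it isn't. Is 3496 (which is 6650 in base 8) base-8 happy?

3496 = (6,6,5,0)_8 → 6² + 6² + 5² + 0² = 97
97 = (1,4,1)_8 → 1² + 4² + 1² = 18
18 = (2,2)_8 → 2² + 2² = 8
8 = (1,0)_8 → 1² + 0² = 1  — reached 1.

base-8 happy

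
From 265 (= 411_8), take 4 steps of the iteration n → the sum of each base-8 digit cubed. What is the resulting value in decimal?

265 = (4,1,1)_8 → 4³ + 1³ + 1³ = 66
66 = (1,0,2)_8 → 1³ + 0³ + 2³ = 9
9 = (1,1)_8 → 1³ + 1³ = 2
2 = (2)_8 → 2³ = 8

8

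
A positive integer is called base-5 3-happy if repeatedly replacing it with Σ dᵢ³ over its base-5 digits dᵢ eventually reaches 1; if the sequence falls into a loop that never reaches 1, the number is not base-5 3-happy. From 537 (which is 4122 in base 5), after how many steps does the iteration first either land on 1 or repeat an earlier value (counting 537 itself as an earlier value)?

6

537 = (4,1,2,2)_5 → 81
81 = (3,1,1)_5 → 29
29 = (1,0,4)_5 → 65
65 = (2,3,0)_5 → 35
35 = (1,2,0)_5 → 9
9 = (1,4)_5 → 65  — 65 repeats.
That took 6 steps.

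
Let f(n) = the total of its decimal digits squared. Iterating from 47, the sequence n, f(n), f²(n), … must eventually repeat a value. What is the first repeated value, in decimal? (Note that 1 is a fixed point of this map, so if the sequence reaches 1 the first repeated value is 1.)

47 → 4² + 7² = 65
65 → 6² + 5² = 61
61 → 6² + 1² = 37
37 → 3² + 7² = 58
58 → 5² + 8² = 89
89 → 8² + 9² = 145
145 → 1² + 4² + 5² = 42
42 → 4² + 2² = 20
20 → 2² + 0² = 4
4 → 4² = 16
16 → 1² + 6² = 37  — 37 already appeared earlier.

37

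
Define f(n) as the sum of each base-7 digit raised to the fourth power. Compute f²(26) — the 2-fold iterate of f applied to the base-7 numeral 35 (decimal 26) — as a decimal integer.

26 = (3,5)_7 → 3⁴ + 5⁴ = 706
706 = (2,0,2,6)_7 → 2⁴ + 0⁴ + 2⁴ + 6⁴ = 1328

1328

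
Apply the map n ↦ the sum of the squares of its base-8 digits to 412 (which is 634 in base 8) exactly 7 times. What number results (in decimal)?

4

412 = (6,3,4)_8 → 6² + 3² + 4² = 36 + 9 + 16 = 61
61 = (7,5)_8 → 7² + 5² = 49 + 25 = 74
74 = (1,1,2)_8 → 1² + 1² + 2² = 1 + 1 + 4 = 6
6 = (6)_8 → 6² = 36
36 = (4,4)_8 → 4² + 4² = 16 + 16 = 32
32 = (4,0)_8 → 4² + 0² = 16 + 0 = 16
16 = (2,0)_8 → 2² + 0² = 4 + 0 = 4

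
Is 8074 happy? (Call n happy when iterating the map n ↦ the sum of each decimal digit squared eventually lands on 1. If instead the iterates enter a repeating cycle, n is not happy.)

8074 → 8² + 0² + 7² + 4² = 64 + 0 + 49 + 16 = 129
129 → 1² + 2² + 9² = 1 + 4 + 81 = 86
86 → 8² + 6² = 64 + 36 = 100
100 → 1² + 0² + 0² = 1 + 0 + 0 = 1  — reached 1.

happy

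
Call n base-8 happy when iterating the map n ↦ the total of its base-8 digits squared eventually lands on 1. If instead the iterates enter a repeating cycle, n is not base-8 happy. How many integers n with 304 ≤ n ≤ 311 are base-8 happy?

1

304: 304 → 52 → 52  (repeats 52)
305: 305 → 53 → 61 → 74 → 6 → 36 → 32 → 16 → 4 → 16  (repeats 16)
306: 306 → 56 → 49 → 37 → 41 → 26 → 13 → 26  (repeats 26)
307: 307 → 61 → 74 → 6 → 36 → 32 → 16 → 4 → 16  (repeats 16)
308: 308 → 68 → 17 → 5 → 25 → 10 → 5  (repeats 5)
309: 309 → 77 → 27 → 18 → 8 → 1  (reaches 1)
310: 310 → 88 → 10 → 5 → 25 → 10  (repeats 10)
311: 311 → 101 → 42 → 29 → 34 → 20 → 20  (repeats 20)
base-8 happy: 309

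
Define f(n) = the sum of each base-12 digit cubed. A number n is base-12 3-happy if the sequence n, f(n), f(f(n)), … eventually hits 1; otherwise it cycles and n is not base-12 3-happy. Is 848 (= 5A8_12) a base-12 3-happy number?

base-12 3-happy

848 = (5,10,8)_12 → 1637
1637 = (11,4,5)_12 → 1520
1520 = (10,6,8)_12 → 1728
1728 = (1,0,0,0)_12 → 1  — reached 1.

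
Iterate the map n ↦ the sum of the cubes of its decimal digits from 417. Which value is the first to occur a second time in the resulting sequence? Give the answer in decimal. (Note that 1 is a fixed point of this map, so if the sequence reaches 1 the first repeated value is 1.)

417 → 408
408 → 576
576 → 684
684 → 792
792 → 1080
1080 → 513
513 → 153
153 → 153  — 153 already appeared earlier.

153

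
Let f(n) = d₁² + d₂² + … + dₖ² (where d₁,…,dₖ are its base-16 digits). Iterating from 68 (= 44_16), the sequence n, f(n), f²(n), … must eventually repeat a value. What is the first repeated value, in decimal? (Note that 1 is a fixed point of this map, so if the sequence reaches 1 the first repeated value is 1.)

1

68 = (4,4)_16 → 4² + 4² = 16 + 16 = 32
32 = (2,0)_16 → 2² + 0² = 4 + 0 = 4
4 = (4)_16 → 4² = 16
16 = (1,0)_16 → 1² + 0² = 1 + 0 = 1  — reached the fixed point 1.
1 → 1, so 1 is the first repeated value.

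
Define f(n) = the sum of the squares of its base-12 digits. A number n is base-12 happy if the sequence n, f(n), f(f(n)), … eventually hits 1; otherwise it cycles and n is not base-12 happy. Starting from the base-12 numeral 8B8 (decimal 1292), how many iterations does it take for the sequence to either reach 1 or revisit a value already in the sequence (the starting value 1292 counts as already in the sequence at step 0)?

5

1292 = (8,11,8)_12 → 8² + 11² + 8² = 64 + 121 + 64 = 249
249 = (1,8,9)_12 → 1² + 8² + 9² = 1 + 64 + 81 = 146
146 = (1,0,2)_12 → 1² + 0² + 2² = 1 + 0 + 4 = 5
5 = (5)_12 → 5² = 25
25 = (2,1)_12 → 2² + 1² = 4 + 1 = 5  — 5 repeats.
That took 5 steps.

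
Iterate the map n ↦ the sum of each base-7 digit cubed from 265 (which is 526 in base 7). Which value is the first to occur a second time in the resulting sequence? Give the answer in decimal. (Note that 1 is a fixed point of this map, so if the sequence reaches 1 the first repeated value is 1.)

265 = (5,2,6)_7 → 5³ + 2³ + 6³ = 125 + 8 + 216 = 349
349 = (1,0,0,6)_7 → 1³ + 0³ + 0³ + 6³ = 1 + 0 + 0 + 216 = 217
217 = (4,3,0)_7 → 4³ + 3³ + 0³ = 64 + 27 + 0 = 91
91 = (1,6,0)_7 → 1³ + 6³ + 0³ = 1 + 216 + 0 = 217  — 217 already appeared earlier.

217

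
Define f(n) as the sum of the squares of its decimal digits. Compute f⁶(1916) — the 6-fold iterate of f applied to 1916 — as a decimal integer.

145

1916 → 1² + 9² + 1² + 6² = 119
119 → 1² + 1² + 9² = 83
83 → 8² + 3² = 73
73 → 7² + 3² = 58
58 → 5² + 8² = 89
89 → 8² + 9² = 145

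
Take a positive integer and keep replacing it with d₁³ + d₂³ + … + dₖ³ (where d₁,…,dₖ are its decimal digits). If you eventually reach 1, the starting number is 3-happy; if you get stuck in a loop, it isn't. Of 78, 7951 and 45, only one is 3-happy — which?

7951

78: 78 → 855 → 762 → 567 → 684 → 792 → 1080 → 513 → 153 → 153  — repeats 153 (not 3-happy)
7951: 7951 → 1198 → 1243 → 100 → 1  — reaches 1 (3-happy)
45: 45 → 189 → 1242 → 81 → 513 → 153 → 153  — repeats 153 (not 3-happy)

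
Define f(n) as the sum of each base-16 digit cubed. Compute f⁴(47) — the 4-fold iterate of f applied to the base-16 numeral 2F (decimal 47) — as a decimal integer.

47 = (2,15)_16 → 3383
3383 = (13,3,7)_16 → 2567
2567 = (10,0,7)_16 → 1343
1343 = (5,3,15)_16 → 3527

3527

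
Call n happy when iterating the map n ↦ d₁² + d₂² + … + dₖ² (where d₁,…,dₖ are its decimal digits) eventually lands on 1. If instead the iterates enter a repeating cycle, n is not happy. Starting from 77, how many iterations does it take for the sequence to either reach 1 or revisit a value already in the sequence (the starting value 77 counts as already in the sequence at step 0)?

10

77 → 98
98 → 145
145 → 42
42 → 20
20 → 4
4 → 16
16 → 37
37 → 58
58 → 89
89 → 145  — 145 repeats.
That took 10 steps.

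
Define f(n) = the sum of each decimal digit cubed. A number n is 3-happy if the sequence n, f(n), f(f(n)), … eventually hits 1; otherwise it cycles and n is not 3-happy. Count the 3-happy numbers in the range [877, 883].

877: 877 → 1198 → 1243 → 100 → 1  — 3-happy
878: 878 → 1367 → 587 → 980 → 1241 → 74 → 407 → 407  — not 3-happy
879: 879 → 1584 → 702 → 351 → 153 → 153  — not 3-happy
880: 880 → 1024 → 73 → 370 → 370  — not 3-happy
881: 881 → 1025 → 134 → 92 → 737 → 713 → 371 → 371  — not 3-happy
882: 882 → 1032 → 36 → 243 → 99 → 1458 → 702 → 351 → 153 → 153  — not 3-happy
883: 883 → 1051 → 127 → 352 → 160 → 217 → 352  — not 3-happy
3-happy: 877

1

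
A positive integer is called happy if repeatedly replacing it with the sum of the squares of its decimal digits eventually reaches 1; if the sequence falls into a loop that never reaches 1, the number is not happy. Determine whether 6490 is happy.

happy

6490 → 6² + 4² + 9² + 0² = 36 + 16 + 81 + 0 = 133
133 → 1² + 3² + 3² = 1 + 9 + 9 = 19
19 → 1² + 9² = 1 + 81 = 82
82 → 8² + 2² = 64 + 4 = 68
68 → 6² + 8² = 36 + 64 = 100
100 → 1² + 0² + 0² = 1 + 0 + 0 = 1  — reached 1.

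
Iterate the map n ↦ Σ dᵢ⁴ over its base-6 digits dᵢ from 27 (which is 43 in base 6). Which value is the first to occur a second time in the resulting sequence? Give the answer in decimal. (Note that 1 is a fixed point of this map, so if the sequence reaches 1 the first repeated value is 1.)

27 = (4,3)_6 → 4⁴ + 3⁴ = 337
337 = (1,3,2,1)_6 → 1⁴ + 3⁴ + 2⁴ + 1⁴ = 99
99 = (2,4,3)_6 → 2⁴ + 4⁴ + 3⁴ = 353
353 = (1,3,4,5)_6 → 1⁴ + 3⁴ + 4⁴ + 5⁴ = 963
963 = (4,2,4,3)_6 → 4⁴ + 2⁴ + 4⁴ + 3⁴ = 609
609 = (2,4,5,3)_6 → 2⁴ + 4⁴ + 5⁴ + 3⁴ = 978
978 = (4,3,1,0)_6 → 4⁴ + 3⁴ + 1⁴ + 0⁴ = 338
338 = (1,3,2,2)_6 → 1⁴ + 3⁴ + 2⁴ + 2⁴ = 114
114 = (3,1,0)_6 → 3⁴ + 1⁴ + 0⁴ = 82
82 = (2,1,4)_6 → 2⁴ + 1⁴ + 4⁴ = 273
273 = (1,1,3,3)_6 → 1⁴ + 1⁴ + 3⁴ + 3⁴ = 164
164 = (4,3,2)_6 → 4⁴ + 3⁴ + 2⁴ = 353  — 353 already appeared earlier.

353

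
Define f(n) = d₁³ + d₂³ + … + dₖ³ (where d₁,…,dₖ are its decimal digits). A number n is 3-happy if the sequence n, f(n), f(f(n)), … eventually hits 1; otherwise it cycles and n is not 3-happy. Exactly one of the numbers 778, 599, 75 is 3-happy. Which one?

778: 778 → 1198 → 1243 → 100 → 1  — reaches 1 (3-happy)
599: 599 → 1583 → 665 → 557 → 593 → 881 → 1025 → 134 → 92 → 737 → 713 → 371 → 371  — repeats 371 (not 3-happy)
75: 75 → 468 → 792 → 1080 → 513 → 153 → 153  — repeats 153 (not 3-happy)

778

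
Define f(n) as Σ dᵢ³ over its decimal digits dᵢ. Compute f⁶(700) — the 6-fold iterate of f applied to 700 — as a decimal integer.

700 → 7³ + 0³ + 0³ = 343 + 0 + 0 = 343
343 → 3³ + 4³ + 3³ = 27 + 64 + 27 = 118
118 → 1³ + 1³ + 8³ = 1 + 1 + 512 = 514
514 → 5³ + 1³ + 4³ = 125 + 1 + 64 = 190
190 → 1³ + 9³ + 0³ = 1 + 729 + 0 = 730
730 → 7³ + 3³ + 0³ = 343 + 27 + 0 = 370

370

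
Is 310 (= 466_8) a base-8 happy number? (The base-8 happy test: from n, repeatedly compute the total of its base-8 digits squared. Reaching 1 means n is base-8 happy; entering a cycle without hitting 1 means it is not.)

not base-8 happy

310 = (4,6,6)_8 → 4² + 6² + 6² = 88
88 = (1,3,0)_8 → 1² + 3² + 0² = 10
10 = (1,2)_8 → 1² + 2² = 5
5 = (5)_8 → 5² = 25
25 = (3,1)_8 → 3² + 1² = 10  — 10 already seen; the sequence cycles without reaching 1.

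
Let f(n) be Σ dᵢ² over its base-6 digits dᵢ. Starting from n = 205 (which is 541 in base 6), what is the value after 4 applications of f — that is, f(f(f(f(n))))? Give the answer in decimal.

16

205 = (5,4,1)_6 → 42
42 = (1,1,0)_6 → 2
2 = (2)_6 → 4
4 = (4)_6 → 16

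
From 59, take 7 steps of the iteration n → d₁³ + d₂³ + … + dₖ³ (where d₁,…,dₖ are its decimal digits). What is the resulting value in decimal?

59 → 5³ + 9³ = 125 + 729 = 854
854 → 8³ + 5³ + 4³ = 512 + 125 + 64 = 701
701 → 7³ + 0³ + 1³ = 343 + 0 + 1 = 344
344 → 3³ + 4³ + 4³ = 27 + 64 + 64 = 155
155 → 1³ + 5³ + 5³ = 1 + 125 + 125 = 251
251 → 2³ + 5³ + 1³ = 8 + 125 + 1 = 134
134 → 1³ + 3³ + 4³ = 1 + 27 + 64 = 92

92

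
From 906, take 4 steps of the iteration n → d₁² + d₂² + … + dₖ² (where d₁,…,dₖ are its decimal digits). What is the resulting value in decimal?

906 → 9² + 0² + 6² = 117
117 → 1² + 1² + 7² = 51
51 → 5² + 1² = 26
26 → 2² + 6² = 40

40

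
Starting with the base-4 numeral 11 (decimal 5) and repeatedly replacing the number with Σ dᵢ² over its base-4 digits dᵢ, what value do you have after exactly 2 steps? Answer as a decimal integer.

5 = (1,1)_4 → 1² + 1² = 1 + 1 = 2
2 = (2)_4 → 2² = 4

4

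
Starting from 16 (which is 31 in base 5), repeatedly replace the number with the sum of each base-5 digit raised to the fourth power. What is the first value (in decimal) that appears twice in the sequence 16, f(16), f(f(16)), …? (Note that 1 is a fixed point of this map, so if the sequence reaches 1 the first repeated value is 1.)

16 = (3,1)_5 → 3⁴ + 1⁴ = 82
82 = (3,1,2)_5 → 3⁴ + 1⁴ + 2⁴ = 98
98 = (3,4,3)_5 → 3⁴ + 4⁴ + 3⁴ = 418
418 = (3,1,3,3)_5 → 3⁴ + 1⁴ + 3⁴ + 3⁴ = 244
244 = (1,4,3,4)_5 → 1⁴ + 4⁴ + 3⁴ + 4⁴ = 594
594 = (4,3,3,4)_5 → 4⁴ + 3⁴ + 3⁴ + 4⁴ = 674
674 = (1,0,1,4,4)_5 → 1⁴ + 0⁴ + 1⁴ + 4⁴ + 4⁴ = 514
514 = (4,0,2,4)_5 → 4⁴ + 0⁴ + 2⁴ + 4⁴ = 528
528 = (4,1,0,3)_5 → 4⁴ + 1⁴ + 0⁴ + 3⁴ = 338
338 = (2,3,2,3)_5 → 2⁴ + 3⁴ + 2⁴ + 3⁴ = 194
194 = (1,2,3,4)_5 → 1⁴ + 2⁴ + 3⁴ + 4⁴ = 354
354 = (2,4,0,4)_5 → 2⁴ + 4⁴ + 0⁴ + 4⁴ = 528  — 528 already appeared earlier.

528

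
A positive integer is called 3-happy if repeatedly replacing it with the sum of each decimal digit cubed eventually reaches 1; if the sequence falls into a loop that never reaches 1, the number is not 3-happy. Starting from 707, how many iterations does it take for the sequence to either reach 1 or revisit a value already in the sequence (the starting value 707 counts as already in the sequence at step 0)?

707 → 7³ + 0³ + 7³ = 343 + 0 + 343 = 686
686 → 6³ + 8³ + 6³ = 216 + 512 + 216 = 944
944 → 9³ + 4³ + 4³ = 729 + 64 + 64 = 857
857 → 8³ + 5³ + 7³ = 512 + 125 + 343 = 980
980 → 9³ + 8³ + 0³ = 729 + 512 + 0 = 1241
1241 → 1³ + 2³ + 4³ + 1³ = 1 + 8 + 64 + 1 = 74
74 → 7³ + 4³ = 343 + 64 = 407
407 → 4³ + 0³ + 7³ = 64 + 0 + 343 = 407  — 407 repeats.
That took 8 steps.

8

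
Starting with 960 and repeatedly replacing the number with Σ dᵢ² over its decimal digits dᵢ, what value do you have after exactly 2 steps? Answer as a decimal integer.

51

960 → 9² + 6² + 0² = 117
117 → 1² + 1² + 7² = 51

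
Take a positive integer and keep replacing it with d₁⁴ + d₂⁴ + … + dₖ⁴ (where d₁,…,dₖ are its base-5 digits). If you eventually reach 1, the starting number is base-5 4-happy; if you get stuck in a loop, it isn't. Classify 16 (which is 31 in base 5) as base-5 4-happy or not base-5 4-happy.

not base-5 4-happy

16 = (3,1)_5 → 82
82 = (3,1,2)_5 → 98
98 = (3,4,3)_5 → 418
418 = (3,1,3,3)_5 → 244
244 = (1,4,3,4)_5 → 594
594 = (4,3,3,4)_5 → 674
674 = (1,0,1,4,4)_5 → 514
514 = (4,0,2,4)_5 → 528
528 = (4,1,0,3)_5 → 338
338 = (2,3,2,3)_5 → 194
194 = (1,2,3,4)_5 → 354
354 = (2,4,0,4)_5 → 528  — 528 already seen; the sequence cycles without reaching 1.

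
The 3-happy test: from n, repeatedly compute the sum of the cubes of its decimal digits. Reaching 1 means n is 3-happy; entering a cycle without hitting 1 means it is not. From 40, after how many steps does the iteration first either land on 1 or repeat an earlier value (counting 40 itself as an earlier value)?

7

40 → 4³ + 0³ = 64
64 → 6³ + 4³ = 280
280 → 2³ + 8³ + 0³ = 520
520 → 5³ + 2³ + 0³ = 133
133 → 1³ + 3³ + 3³ = 55
55 → 5³ + 5³ = 250
250 → 2³ + 5³ + 0³ = 133  — 133 repeats.
That took 7 steps.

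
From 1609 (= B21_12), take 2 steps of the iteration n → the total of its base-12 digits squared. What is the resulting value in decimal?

136

1609 = (11,2,1)_12 → 11² + 2² + 1² = 126
126 = (10,6)_12 → 10² + 6² = 136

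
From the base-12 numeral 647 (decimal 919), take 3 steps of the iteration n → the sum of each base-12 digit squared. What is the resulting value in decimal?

919 = (6,4,7)_12 → 6² + 4² + 7² = 101
101 = (8,5)_12 → 8² + 5² = 89
89 = (7,5)_12 → 7² + 5² = 74

74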